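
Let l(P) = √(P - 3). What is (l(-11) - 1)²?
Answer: (1 - I*√14)² ≈ -13.0 - 7.4833*I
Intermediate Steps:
l(P) = √(-3 + P)
(l(-11) - 1)² = (√(-3 - 11) - 1)² = (√(-14) - 1)² = (I*√14 - 1)² = (-1 + I*√14)²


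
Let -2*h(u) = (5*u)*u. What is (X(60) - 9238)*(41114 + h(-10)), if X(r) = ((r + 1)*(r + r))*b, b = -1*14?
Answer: -4565244352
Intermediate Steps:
b = -14
X(r) = -28*r*(1 + r) (X(r) = ((r + 1)*(r + r))*(-14) = ((1 + r)*(2*r))*(-14) = (2*r*(1 + r))*(-14) = -28*r*(1 + r))
h(u) = -5*u²/2 (h(u) = -5*u*u/2 = -5*u²/2)
(X(60) - 9238)*(41114 + h(-10)) = (-28*60*(1 + 60) - 9238)*(41114 - 5/2*(-10)²) = (-28*60*61 - 9238)*(41114 - 5/2*100) = (-102480 - 9238)*(41114 - 250) = -111718*40864 = -4565244352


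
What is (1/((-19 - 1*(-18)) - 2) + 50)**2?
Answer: 22201/9 ≈ 2466.8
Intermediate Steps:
(1/((-19 - 1*(-18)) - 2) + 50)**2 = (1/((-19 + 18) - 2) + 50)**2 = (1/(-1 - 2) + 50)**2 = (1/(-3) + 50)**2 = (-1/3 + 50)**2 = (149/3)**2 = 22201/9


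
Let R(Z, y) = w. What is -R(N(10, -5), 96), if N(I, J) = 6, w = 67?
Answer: -67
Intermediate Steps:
R(Z, y) = 67
-R(N(10, -5), 96) = -1*67 = -67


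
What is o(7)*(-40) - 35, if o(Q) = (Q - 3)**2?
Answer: -675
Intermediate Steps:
o(Q) = (-3 + Q)**2
o(7)*(-40) - 35 = (-3 + 7)**2*(-40) - 35 = 4**2*(-40) - 35 = 16*(-40) - 35 = -640 - 35 = -675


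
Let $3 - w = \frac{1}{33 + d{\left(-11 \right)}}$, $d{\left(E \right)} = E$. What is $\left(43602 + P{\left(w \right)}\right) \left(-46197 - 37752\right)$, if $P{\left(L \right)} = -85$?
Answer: $-3653208633$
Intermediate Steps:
$w = \frac{65}{22}$ ($w = 3 - \frac{1}{33 - 11} = 3 - \frac{1}{22} = \frac{65}{22} \approx 2.9545$)
$\left(43602 + P{\left(w \right)}\right) \left(-46197 - 37752\right) = \left(43602 - 85\right) \left(-46197 - 37752\right) = 43517 \left(-83949\right) = -3653208633$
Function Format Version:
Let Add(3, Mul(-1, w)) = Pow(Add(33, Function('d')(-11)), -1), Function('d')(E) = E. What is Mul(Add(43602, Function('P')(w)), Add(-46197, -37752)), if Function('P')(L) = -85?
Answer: -3653208633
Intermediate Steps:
w = Rational(65, 22) (w = Add(3, Mul(-1, Pow(Add(33, -11), -1))) = Add(3, Mul(-1, Pow(22, -1))) = Add(3, Mul(-1, Rational(1, 22))) = Add(3, Rational(-1, 22)) = Rational(65, 22) ≈ 2.9545)
Mul(Add(43602, Function('P')(w)), Add(-46197, -37752)) = Mul(Add(43602, -85), Add(-46197, -37752)) = Mul(43517, -83949) = -3653208633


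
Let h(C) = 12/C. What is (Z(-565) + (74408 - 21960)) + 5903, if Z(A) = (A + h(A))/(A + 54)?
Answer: 16847128202/288715 ≈ 58352.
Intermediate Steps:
Z(A) = (A + 12/A)/(54 + A) (Z(A) = (A + 12/A)/(A + 54) = (A + 12/A)/(54 + A))
(Z(-565) + (74408 - 21960)) + 5903 = ((12 + (-565)**2)/((-565)*(54 - 565)) + (74408 - 21960)) + 5903 = (-1/565*(12 + 319225)/(-511) + 52448) + 5903 = (-1/565*(-1/511)*319237 + 52448) + 5903 = (319237/288715 + 52448) + 5903 = 15142843557/288715 + 5903 = 16847128202/288715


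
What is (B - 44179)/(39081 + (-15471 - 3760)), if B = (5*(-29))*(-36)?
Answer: -38959/19850 ≈ -1.9627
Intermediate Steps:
B = 5220 (B = -145*(-36) = 5220)
(B - 44179)/(39081 + (-15471 - 3760)) = (5220 - 44179)/(39081 + (-15471 - 3760)) = -38959/(39081 - 19231) = -38959/19850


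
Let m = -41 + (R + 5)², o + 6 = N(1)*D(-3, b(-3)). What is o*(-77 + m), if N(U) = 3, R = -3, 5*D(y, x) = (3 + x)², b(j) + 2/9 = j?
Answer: 30628/45 ≈ 680.62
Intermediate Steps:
b(j) = -2/9 + j
D(y, x) = (3 + x)²/5
o = -806/135 (o = -6 + 3*((3 + (-2/9 - 3))²/5) = -6 + 3*((3 - 29/9)²/5) = -6 + 3*((-2/9)²/5) = -6 + 3*((⅕)*(4/81)) = -6 + 3*(4/405) = -6 + 4/135 = -806/135 ≈ -5.9704)
m = -37 (m = -41 + (-3 + 5)² = -41 + 2² = -41 + 4 = -37)
o*(-77 + m) = -806*(-77 - 37)/135 = -806/135*(-114) = 30628/45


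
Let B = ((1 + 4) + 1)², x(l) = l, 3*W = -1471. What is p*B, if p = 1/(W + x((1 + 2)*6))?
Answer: -108/1417 ≈ -0.076217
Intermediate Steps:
W = -1471/3 (W = (⅓)*(-1471) = -1471/3 ≈ -490.33)
p = -3/1417 (p = 1/(-1471/3 + (1 + 2)*6) = 1/(-1471/3 + 3*6) = 1/(-1471/3 + 18) = 1/(-1417/3) = -3/1417 ≈ -0.0021171)
B = 36 (B = (5 + 1)² = 6² = 36)
p*B = -3/1417*36 = -108/1417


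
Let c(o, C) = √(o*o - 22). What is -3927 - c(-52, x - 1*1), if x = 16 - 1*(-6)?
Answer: -3927 - 3*√298 ≈ -3978.8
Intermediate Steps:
x = 22 (x = 16 + 6 = 22)
c(o, C) = √(-22 + o²) (c(o, C) = √(o² - 22) = √(-22 + o²))
-3927 - c(-52, x - 1*1) = -3927 - √(-22 + (-52)²) = -3927 - √(-22 + 2704) = -3927 - √2682 = -3927 - 3*√298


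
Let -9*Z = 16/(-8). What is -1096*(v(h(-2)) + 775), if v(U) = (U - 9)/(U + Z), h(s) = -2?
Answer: -1712363/2 ≈ -8.5618e+5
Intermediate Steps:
Z = 2/9 (Z = -16/(9*(-8)) = -16*(-1)/(9*8) = -⅑*(-2) = 2/9 ≈ 0.22222)
v(U) = (-9 + U)/(2/9 + U) (v(U) = (U - 9)/(U + 2/9) = (-9 + U)/(2/9 + U))
-1096*(v(h(-2)) + 775) = -1096*(9*(-9 - 2)/(2 + 9*(-2)) + 775) = -1096*(9*(-11)/(2 - 18) + 775) = -1096*(9*(-11)/(-16) + 775) = -1096*(9*(-1/16)*(-11) + 775) = -1096*(99/16 + 775) = -1096*12499/16 = -1712363/2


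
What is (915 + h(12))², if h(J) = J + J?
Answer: 881721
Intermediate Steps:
h(J) = 2*J
(915 + h(12))² = (915 + 2*12)² = (915 + 24)² = 939² = 881721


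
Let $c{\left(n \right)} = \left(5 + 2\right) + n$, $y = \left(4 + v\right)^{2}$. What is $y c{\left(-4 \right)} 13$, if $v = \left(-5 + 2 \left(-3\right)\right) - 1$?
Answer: $2496$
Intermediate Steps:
$v = -12$ ($v = \left(-5 - 6\right) - 1 = -11 - 1 = -12$)
$y = 64$ ($y = \left(4 - 12\right)^{2} = \left(-8\right)^{2} = 64$)
$c{\left(n \right)} = 7 + n$
$y c{\left(-4 \right)} 13 = 64 \left(7 - 4\right) 13 = 64 \cdot 3 \cdot 13 = 192 \cdot 13 = 2496$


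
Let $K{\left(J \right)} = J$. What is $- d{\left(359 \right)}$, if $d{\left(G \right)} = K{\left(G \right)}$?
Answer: $-359$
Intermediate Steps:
$d{\left(G \right)} = G$
$- d{\left(359 \right)} = \left(-1\right) 359 = -359$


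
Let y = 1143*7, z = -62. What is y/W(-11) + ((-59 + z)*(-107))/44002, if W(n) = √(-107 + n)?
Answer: 12947/44002 - 8001*I*√118/118 ≈ 0.29424 - 736.55*I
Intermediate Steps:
y = 8001
y/W(-11) + ((-59 + z)*(-107))/44002 = 8001/(√(-107 - 11)) + ((-59 - 62)*(-107))/44002 = 8001/(√(-118)) - 121*(-107)*(1/44002) = 8001/((I*√118)) + 12947*(1/44002) = 8001*(-I*√118/118) + 12947/44002 = -8001*I*√118/118 + 12947/44002 = 12947/44002 - 8001*I*√118/118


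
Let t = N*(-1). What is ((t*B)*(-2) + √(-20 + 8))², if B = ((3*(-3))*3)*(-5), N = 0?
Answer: -12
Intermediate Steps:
t = 0 (t = 0*(-1) = 0)
B = 135 (B = -9*3*(-5) = -27*(-5) = 135)
((t*B)*(-2) + √(-20 + 8))² = ((0*135)*(-2) + √(-20 + 8))² = (0*(-2) + √(-12))² = (0 + 2*I*√3)² = (2*I*√3)² = -12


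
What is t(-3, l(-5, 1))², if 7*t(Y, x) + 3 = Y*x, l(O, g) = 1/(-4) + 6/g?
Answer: 6561/784 ≈ 8.3686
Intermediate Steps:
l(O, g) = -¼ + 6/g (l(O, g) = 1*(-¼) + 6/g = -¼ + 6/g)
t(Y, x) = -3/7 + Y*x/7 (t(Y, x) = -3/7 + (Y*x)/7 = -3/7 + Y*x/7)
t(-3, l(-5, 1))² = (-3/7 + (⅐)*(-3)*((¼)*(24 - 1*1)/1))² = (-3/7 + (⅐)*(-3)*((¼)*1*(24 - 1)))² = (-3/7 + (⅐)*(-3)*((¼)*1*23))² = (-3/7 + (⅐)*(-3)*(23/4))² = (-3/7 - 69/28)² = (-81/28)² = 6561/784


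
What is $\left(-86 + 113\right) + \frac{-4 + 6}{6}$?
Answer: $\frac{82}{3} \approx 27.333$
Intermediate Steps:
$\left(-86 + 113\right) + \frac{-4 + 6}{6} = 27 + \frac{1}{6} \cdot 2 = 27 + \frac{1}{3} = \frac{82}{3}$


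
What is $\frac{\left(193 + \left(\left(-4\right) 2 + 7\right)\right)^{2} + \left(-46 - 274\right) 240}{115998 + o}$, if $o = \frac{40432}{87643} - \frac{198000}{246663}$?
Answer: $- \frac{47963769005568}{139315026613211} \approx -0.34428$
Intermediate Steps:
$o = - \frac{820026176}{2402031701}$ ($o = 40432 \cdot \frac{1}{87643} - \frac{22000}{27407} = \frac{40432}{87643} - \frac{22000}{27407} = - \frac{820026176}{2402031701} \approx -0.34139$)
$\frac{\left(193 + \left(\left(-4\right) 2 + 7\right)\right)^{2} + \left(-46 - 274\right) 240}{115998 + o} = \frac{\left(193 + \left(\left(-4\right) 2 + 7\right)\right)^{2} + \left(-46 - 274\right) 240}{115998 - \frac{820026176}{2402031701}} = \frac{\left(193 + \left(-8 + 7\right)\right)^{2} - 76800}{\frac{278630053226422}{2402031701}} = \left(\left(193 - 1\right)^{2} - 76800\right) \frac{2402031701}{278630053226422} = \left(192^{2} - 76800\right) \frac{2402031701}{278630053226422} = \left(36864 - 76800\right) \frac{2402031701}{278630053226422} = \left(-39936\right) \frac{2402031701}{278630053226422} = - \frac{47963769005568}{139315026613211}$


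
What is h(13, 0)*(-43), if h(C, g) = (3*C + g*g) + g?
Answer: -1677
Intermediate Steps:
h(C, g) = g + g² + 3*C (h(C, g) = (3*C + g²) + g = (g² + 3*C) + g = g + g² + 3*C)
h(13, 0)*(-43) = (0 + 0² + 3*13)*(-43) = (0 + 0 + 39)*(-43) = 39*(-43) = -1677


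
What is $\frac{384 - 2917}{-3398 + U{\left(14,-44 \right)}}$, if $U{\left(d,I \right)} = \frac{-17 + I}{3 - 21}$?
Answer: $\frac{45594}{61103} \approx 0.74618$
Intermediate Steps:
$U{\left(d,I \right)} = \frac{17}{18} - \frac{I}{18}$ ($U{\left(d,I \right)} = \frac{-17 + I}{-18} = \left(-17 + I\right) \left(- \frac{1}{18}\right) = \frac{17}{18} - \frac{I}{18}$)
$\frac{384 - 2917}{-3398 + U{\left(14,-44 \right)}} = \frac{384 - 2917}{-3398 + \left(\frac{17}{18} - - \frac{22}{9}\right)} = - \frac{2533}{-3398 + \left(\frac{17}{18} + \frac{22}{9}\right)} = - \frac{2533}{-3398 + \frac{61}{18}} = - \frac{2533}{- \frac{61103}{18}} = \left(-2533\right) \left(- \frac{18}{61103}\right) = \frac{45594}{61103}$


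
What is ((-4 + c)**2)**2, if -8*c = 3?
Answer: 1500625/4096 ≈ 366.36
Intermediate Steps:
c = -3/8 (c = -1/8*3 = -3/8 ≈ -0.37500)
((-4 + c)**2)**2 = ((-4 - 3/8)**2)**2 = ((-35/8)**2)**2 = (1225/64)**2 = 1500625/4096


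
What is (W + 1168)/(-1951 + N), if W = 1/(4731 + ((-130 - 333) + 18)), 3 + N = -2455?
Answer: -5006049/18896974 ≈ -0.26491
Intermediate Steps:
N = -2458 (N = -3 - 2455 = -2458)
W = 1/4286 (W = 1/(4731 + (-463 + 18)) = 1/(4731 - 445) = 1/4286 ≈ 0.00023332)
(W + 1168)/(-1951 + N) = (1/4286 + 1168)/(-1951 - 2458) = (5006049/4286)/(-4409) = (5006049/4286)*(-1/4409) = -5006049/18896974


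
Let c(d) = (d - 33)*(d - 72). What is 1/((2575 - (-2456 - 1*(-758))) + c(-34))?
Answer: 1/11375 ≈ 8.7912e-5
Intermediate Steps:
c(d) = (-72 + d)*(-33 + d) (c(d) = (-33 + d)*(-72 + d) = (-72 + d)*(-33 + d))
1/((2575 - (-2456 - 1*(-758))) + c(-34)) = 1/((2575 - (-2456 - 1*(-758))) + (2376 + (-34)**2 - 105*(-34))) = 1/((2575 - (-2456 + 758)) + (2376 + 1156 + 3570)) = 1/((2575 - 1*(-1698)) + 7102) = 1/((2575 + 1698) + 7102) = 1/(4273 + 7102) = 1/11375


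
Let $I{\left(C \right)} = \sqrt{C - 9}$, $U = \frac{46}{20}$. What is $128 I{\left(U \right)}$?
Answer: $\frac{64 i \sqrt{670}}{5} \approx 331.32 i$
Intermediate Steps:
$U = \frac{23}{10}$ ($U = 46 \cdot \frac{1}{20} = \frac{23}{10} \approx 2.3$)
$I{\left(C \right)} = \sqrt{-9 + C}$
$128 I{\left(U \right)} = 128 \sqrt{-9 + \frac{23}{10}} = 128 \sqrt{- \frac{67}{10}} = 128 \frac{i \sqrt{670}}{10} = \frac{64 i \sqrt{670}}{5}$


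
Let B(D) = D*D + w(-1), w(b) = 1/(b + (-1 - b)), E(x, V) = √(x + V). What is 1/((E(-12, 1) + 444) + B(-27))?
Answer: 1172/1373595 - I*√11/1373595 ≈ 0.00085324 - 2.4146e-6*I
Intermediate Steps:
E(x, V) = √(V + x)
w(b) = -1 (w(b) = 1/(-1) = -1)
B(D) = -1 + D² (B(D) = D*D - 1 = D² - 1 = -1 + D²)
1/((E(-12, 1) + 444) + B(-27)) = 1/((√(1 - 12) + 444) + (-1 + (-27)²)) = 1/((√(-11) + 444) + (-1 + 729)) = 1/((I*√11 + 444) + 728) = 1/((444 + I*√11) + 728) = 1/(1172 + I*√11)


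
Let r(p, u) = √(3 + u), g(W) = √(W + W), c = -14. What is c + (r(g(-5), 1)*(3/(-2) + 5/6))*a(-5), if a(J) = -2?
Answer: -34/3 ≈ -11.333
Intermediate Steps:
g(W) = √2*√W (g(W) = √(2*W) = √2*√W)
c + (r(g(-5), 1)*(3/(-2) + 5/6))*a(-5) = -14 + (√(3 + 1)*(3/(-2) + 5/6))*(-2) = -14 + (√4*(3*(-½) + 5*(⅙)))*(-2) = -14 + (2*(-3/2 + ⅚))*(-2) = -14 + (2*(-⅔))*(-2) = -14 - 4/3*(-2) = -14 + 8/3 = -34/3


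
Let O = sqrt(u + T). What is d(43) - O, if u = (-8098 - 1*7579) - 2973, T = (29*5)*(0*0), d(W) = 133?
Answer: 133 - 5*I*sqrt(746) ≈ 133.0 - 136.56*I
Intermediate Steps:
T = 0 (T = 145*0 = 0)
u = -18650 (u = (-8098 - 7579) - 2973 = -15677 - 2973 = -18650)
O = 5*I*sqrt(746) (O = sqrt(-18650 + 0) = sqrt(-18650) = 5*I*sqrt(746) ≈ 136.56*I)
d(43) - O = 133 - 5*I*sqrt(746)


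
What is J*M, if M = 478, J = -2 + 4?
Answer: 956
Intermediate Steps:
J = 2
J*M = 2*478 = 956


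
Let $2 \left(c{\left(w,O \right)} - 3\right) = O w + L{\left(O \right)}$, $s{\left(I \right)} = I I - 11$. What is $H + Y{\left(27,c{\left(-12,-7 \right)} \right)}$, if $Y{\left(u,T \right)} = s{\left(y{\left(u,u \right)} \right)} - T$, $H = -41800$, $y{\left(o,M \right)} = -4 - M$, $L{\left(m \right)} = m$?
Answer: $- \frac{81783}{2} \approx -40892.0$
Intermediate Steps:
$s{\left(I \right)} = -11 + I^{2}$ ($s{\left(I \right)} = I^{2} - 11 = -11 + I^{2}$)
$c{\left(w,O \right)} = 3 + \frac{O}{2} + \frac{O w}{2}$ ($c{\left(w,O \right)} = 3 + \frac{O w + O}{2} = 3 + \frac{O + O w}{2} = 3 + \left(\frac{O}{2} + \frac{O w}{2}\right) = 3 + \frac{O}{2} + \frac{O w}{2}$)
$Y{\left(u,T \right)} = -11 + \left(-4 - u\right)^{2} - T$ ($Y{\left(u,T \right)} = \left(-11 + \left(-4 - u\right)^{2}\right) - T = -11 + \left(-4 - u\right)^{2} - T$)
$H + Y{\left(27,c{\left(-12,-7 \right)} \right)} = -41800 - \left(14 - \frac{7}{2} - \left(4 + 27\right)^{2} + \frac{1}{2} \left(-7\right) \left(-12\right)\right) = -41800 - \left(\frac{105}{2} - 961\right) = -41800 - - \frac{1817}{2} = -41800 + \frac{1817}{2} = - \frac{81783}{2}$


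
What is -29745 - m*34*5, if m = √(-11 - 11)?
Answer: -29745 - 170*I*√22 ≈ -29745.0 - 797.37*I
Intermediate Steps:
m = I*√22 (m = √(-22) = I*√22 ≈ 4.6904*I)
-29745 - m*34*5 = -29745 - (I*√22)*34*5 = -29745 - 34*I*√22*5 = -29745 - 170*I*√22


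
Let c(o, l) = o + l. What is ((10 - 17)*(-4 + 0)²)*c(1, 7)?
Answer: -896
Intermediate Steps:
c(o, l) = l + o
((10 - 17)*(-4 + 0)²)*c(1, 7) = ((10 - 17)*(-4 + 0)²)*(7 + 1) = -7*(-4)²*8 = -7*16*8 = -112*8 = -896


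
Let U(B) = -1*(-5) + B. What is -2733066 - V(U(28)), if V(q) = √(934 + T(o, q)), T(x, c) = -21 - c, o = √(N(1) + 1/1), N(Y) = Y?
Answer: -2733066 - 4*√55 ≈ -2.7331e+6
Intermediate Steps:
o = √2 (o = √(1 + 1/1) = √(1 + 1) = √2 ≈ 1.4142)
U(B) = 5 + B
V(q) = √(913 - q) (V(q) = √(934 + (-21 - q)) = √(913 - q))
-2733066 - V(U(28)) = -2733066 - √(913 - (5 + 28)) = -2733066 - √(913 - 1*33) = -2733066 - √(913 - 33) = -2733066 - √880 = -2733066 - 4*√55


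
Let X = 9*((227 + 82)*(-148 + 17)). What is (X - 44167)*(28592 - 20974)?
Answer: -3111785404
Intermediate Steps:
X = -364311 (X = 9*(309*(-131)) = 9*(-40479) = -364311)
(X - 44167)*(28592 - 20974) = (-364311 - 44167)*(28592 - 20974) = -408478*7618 = -3111785404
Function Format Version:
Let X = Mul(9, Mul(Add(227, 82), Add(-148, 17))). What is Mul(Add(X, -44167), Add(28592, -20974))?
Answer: -3111785404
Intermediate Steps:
X = -364311 (X = Mul(9, Mul(309, -131)) = Mul(9, -40479) = -364311)
Mul(Add(X, -44167), Add(28592, -20974)) = Mul(Add(-364311, -44167), Add(28592, -20974)) = Mul(-408478, 7618) = -3111785404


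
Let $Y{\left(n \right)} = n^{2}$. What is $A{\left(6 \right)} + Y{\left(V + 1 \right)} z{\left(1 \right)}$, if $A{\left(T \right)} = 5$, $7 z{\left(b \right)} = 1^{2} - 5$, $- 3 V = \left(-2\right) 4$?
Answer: $- \frac{169}{63} \approx -2.6825$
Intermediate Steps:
$V = \frac{8}{3}$ ($V = - \frac{\left(-2\right) 4}{3} = \left(- \frac{1}{3}\right) \left(-8\right) = \frac{8}{3} \approx 2.6667$)
$z{\left(b \right)} = - \frac{4}{7}$ ($z{\left(b \right)} = \frac{1^{2} - 5}{7} = \frac{1 - 5}{7} = \frac{1}{7} \left(-4\right) = - \frac{4}{7}$)
$A{\left(6 \right)} + Y{\left(V + 1 \right)} z{\left(1 \right)} = 5 + \left(\frac{8}{3} + 1\right)^{2} \left(- \frac{4}{7}\right) = 5 + \left(\frac{11}{3}\right)^{2} \left(- \frac{4}{7}\right) = 5 + \frac{121}{9} \left(- \frac{4}{7}\right) = 5 - \frac{484}{63} = - \frac{169}{63}$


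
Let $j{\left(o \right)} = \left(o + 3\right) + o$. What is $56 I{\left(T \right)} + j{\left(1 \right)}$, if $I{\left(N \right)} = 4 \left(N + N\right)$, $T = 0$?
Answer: $5$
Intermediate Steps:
$I{\left(N \right)} = 8 N$ ($I{\left(N \right)} = 4 \cdot 2 N = 8 N$)
$j{\left(o \right)} = 3 + 2 o$ ($j{\left(o \right)} = \left(3 + o\right) + o = 3 + 2 o$)
$56 I{\left(T \right)} + j{\left(1 \right)} = 56 \cdot 8 \cdot 0 + \left(3 + 2 \cdot 1\right) = 56 \cdot 0 + \left(3 + 2\right) = 0 + 5 = 5$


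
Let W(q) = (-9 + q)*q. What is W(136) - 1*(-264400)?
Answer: 281672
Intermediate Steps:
W(q) = q*(-9 + q)
W(136) - 1*(-264400) = 136*(-9 + 136) - 1*(-264400) = 136*127 + 264400 = 17272 + 264400 = 281672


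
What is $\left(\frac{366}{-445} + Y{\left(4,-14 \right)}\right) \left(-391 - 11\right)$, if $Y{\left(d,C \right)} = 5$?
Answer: $- \frac{747318}{445} \approx -1679.4$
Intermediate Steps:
$\left(\frac{366}{-445} + Y{\left(4,-14 \right)}\right) \left(-391 - 11\right) = \left(\frac{366}{-445} + 5\right) \left(-391 - 11\right) = \left(366 \left(- \frac{1}{445}\right) + 5\right) \left(-402\right) = \left(- \frac{366}{445} + 5\right) \left(-402\right) = \frac{1859}{445} \left(-402\right) = - \frac{747318}{445}$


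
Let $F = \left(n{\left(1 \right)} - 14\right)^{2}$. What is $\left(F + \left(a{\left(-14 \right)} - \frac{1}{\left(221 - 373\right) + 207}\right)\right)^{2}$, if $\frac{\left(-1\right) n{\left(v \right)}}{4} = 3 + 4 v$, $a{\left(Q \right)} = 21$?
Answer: $\frac{9638134276}{3025} \approx 3.1862 \cdot 10^{6}$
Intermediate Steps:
$n{\left(v \right)} = -12 - 16 v$ ($n{\left(v \right)} = - 4 \left(3 + 4 v\right) = -12 - 16 v$)
$F = 1764$ ($F = \left(\left(-12 - 16\right) - 14\right)^{2} = \left(-28 - 14\right)^{2} = \left(-42\right)^{2} = 1764$)
$\left(F + \left(a{\left(-14 \right)} - \frac{1}{\left(221 - 373\right) + 207}\right)\right)^{2} = \left(1764 + \left(21 - \frac{1}{\left(221 - 373\right) + 207}\right)\right)^{2} = \left(1764 + \left(21 - \frac{1}{-152 + 207}\right)\right)^{2} = \left(1764 + \left(21 - \frac{1}{55}\right)\right)^{2} = \left(1764 + \frac{1154}{55}\right)^{2} = \left(\frac{98174}{55}\right)^{2} = \frac{9638134276}{3025}$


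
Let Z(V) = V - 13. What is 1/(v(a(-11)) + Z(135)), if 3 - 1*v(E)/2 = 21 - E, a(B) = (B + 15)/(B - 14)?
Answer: 25/2142 ≈ 0.011671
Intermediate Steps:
a(B) = (15 + B)/(-14 + B)
v(E) = -36 + 2*E (v(E) = 6 - 2*(21 - E) = 6 + (-42 + 2*E) = -36 + 2*E)
Z(V) = -13 + V
1/(v(a(-11)) + Z(135)) = 1/((-36 + 2*((15 - 11)/(-14 - 11))) + (-13 + 135)) = 1/((-36 + 2*(4/(-25))) + 122) = 1/((-36 + 2*(-1/25*4)) + 122) = 1/((-36 + 2*(-4/25)) + 122) = 1/((-36 - 8/25) + 122) = 1/(-908/25 + 122) = 1/(2142/25) = 25/2142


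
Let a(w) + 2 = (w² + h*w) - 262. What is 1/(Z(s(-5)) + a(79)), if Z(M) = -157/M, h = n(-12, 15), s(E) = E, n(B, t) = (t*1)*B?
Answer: -5/41058 ≈ -0.00012178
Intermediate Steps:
n(B, t) = B*t (n(B, t) = t*B = B*t)
h = -180 (h = -12*15 = -180)
a(w) = -264 + w² - 180*w (a(w) = -2 + ((w² - 180*w) - 262) = -2 + (-262 + w² - 180*w) = -264 + w² - 180*w)
1/(Z(s(-5)) + a(79)) = 1/(-157/(-5) + (-264 + 79² - 180*79)) = 1/(-157*(-⅕) + (-264 + 6241 - 14220)) = 1/(157/5 - 8243) = 1/(-41058/5) = -5/41058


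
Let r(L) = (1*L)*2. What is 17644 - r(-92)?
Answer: 17828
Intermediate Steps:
r(L) = 2*L (r(L) = L*2 = 2*L)
17644 - r(-92) = 17644 - 2*(-92) = 17644 - 1*(-184) = 17644 + 184 = 17828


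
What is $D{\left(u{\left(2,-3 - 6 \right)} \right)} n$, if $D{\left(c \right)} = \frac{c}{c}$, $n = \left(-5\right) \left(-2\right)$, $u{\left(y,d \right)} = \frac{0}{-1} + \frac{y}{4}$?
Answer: $10$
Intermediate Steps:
$u{\left(y,d \right)} = \frac{y}{4}$ ($u{\left(y,d \right)} = 0 \left(-1\right) + y \frac{1}{4} = 0 + \frac{y}{4} = \frac{y}{4}$)
$n = 10$
$D{\left(c \right)} = 1$
$D{\left(u{\left(2,-3 - 6 \right)} \right)} n = 1 \cdot 10 = 10$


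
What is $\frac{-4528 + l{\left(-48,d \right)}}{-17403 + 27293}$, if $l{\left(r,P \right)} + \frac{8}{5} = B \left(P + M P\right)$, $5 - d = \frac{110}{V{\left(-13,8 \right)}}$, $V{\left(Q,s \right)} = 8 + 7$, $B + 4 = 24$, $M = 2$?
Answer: $- \frac{11674}{24725} \approx -0.47215$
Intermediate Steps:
$B = 20$ ($B = -4 + 24 = 20$)
$V{\left(Q,s \right)} = 15$
$d = - \frac{7}{3}$ ($d = 5 - \frac{110}{15} = 5 - 110 \cdot \frac{1}{15} = 5 - \frac{22}{3} = - \frac{7}{3} \approx -2.3333$)
$l{\left(r,P \right)} = - \frac{8}{5} + 60 P$ ($l{\left(r,P \right)} = - \frac{8}{5} + 20 \left(P + 2 P\right) = - \frac{8}{5} + 20 \cdot 3 P = - \frac{8}{5} + 60 P$)
$\frac{-4528 + l{\left(-48,d \right)}}{-17403 + 27293} = \frac{-4528 + \left(- \frac{8}{5} + 60 \left(- \frac{7}{3}\right)\right)}{-17403 + 27293} = \frac{-4528 - \frac{708}{5}}{9890} = \left(-4528 - \frac{708}{5}\right) \frac{1}{9890} = \left(- \frac{23348}{5}\right) \frac{1}{9890} = - \frac{11674}{24725}$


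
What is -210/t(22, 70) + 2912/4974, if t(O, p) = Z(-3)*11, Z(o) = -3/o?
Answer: -506254/27357 ≈ -18.505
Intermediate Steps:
t(O, p) = 11 (t(O, p) = -3/(-3)*11 = -3*(-1/3)*11 = 1*11 = 11)
-210/t(22, 70) + 2912/4974 = -210/11 + 2912/4974 = -210*1/11 + 2912*(1/4974) = -210/11 + 1456/2487 = -506254/27357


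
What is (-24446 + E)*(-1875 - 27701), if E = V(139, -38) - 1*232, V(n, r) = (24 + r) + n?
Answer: 726179528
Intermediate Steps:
V(n, r) = 24 + n + r
E = -107 (E = (24 + 139 - 38) - 1*232 = 125 - 232 = -107)
(-24446 + E)*(-1875 - 27701) = (-24446 - 107)*(-1875 - 27701) = -24553*(-29576) = 726179528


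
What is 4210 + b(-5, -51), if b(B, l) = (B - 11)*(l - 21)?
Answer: 5362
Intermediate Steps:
b(B, l) = (-21 + l)*(-11 + B) (b(B, l) = (-11 + B)*(-21 + l) = (-21 + l)*(-11 + B))
4210 + b(-5, -51) = 4210 + (231 - 21*(-5) - 11*(-51) - 5*(-51)) = 4210 + (231 + 105 + 561 + 255) = 4210 + 1152 = 5362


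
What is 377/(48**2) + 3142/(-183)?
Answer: -2390059/140544 ≈ -17.006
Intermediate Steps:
377/(48**2) + 3142/(-183) = 377/2304 + 3142*(-1/183) = 377*(1/2304) - 3142/183 = 377/2304 - 3142/183 = -2390059/140544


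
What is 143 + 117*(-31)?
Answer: -3484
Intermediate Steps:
143 + 117*(-31) = 143 - 3627 = -3484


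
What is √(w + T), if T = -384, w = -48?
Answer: 12*I*√3 ≈ 20.785*I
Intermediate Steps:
√(w + T) = √(-48 - 384) = √(-432) = 12*I*√3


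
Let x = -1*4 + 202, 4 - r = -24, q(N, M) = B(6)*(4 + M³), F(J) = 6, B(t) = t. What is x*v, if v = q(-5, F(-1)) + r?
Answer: 266904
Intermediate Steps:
q(N, M) = 24 + 6*M³ (q(N, M) = 6*(4 + M³) = 24 + 6*M³)
r = 28 (r = 4 - 1*(-24) = 4 + 24 = 28)
v = 1348 (v = (24 + 6*6³) + 28 = (24 + 6*216) + 28 = (24 + 1296) + 28 = 1320 + 28 = 1348)
x = 198 (x = -4 + 202 = 198)
x*v = 198*1348 = 266904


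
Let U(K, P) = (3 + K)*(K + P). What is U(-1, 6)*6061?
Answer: 60610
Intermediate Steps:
U(-1, 6)*6061 = ((-1)**2 + 3*(-1) + 3*6 - 1*6)*6061 = (1 - 3 + 18 - 6)*6061 = 10*6061 = 60610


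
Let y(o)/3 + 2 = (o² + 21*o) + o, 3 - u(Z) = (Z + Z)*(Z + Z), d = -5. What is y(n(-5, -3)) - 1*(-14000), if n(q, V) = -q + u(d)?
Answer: 33314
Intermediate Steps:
u(Z) = 3 - 4*Z² (u(Z) = 3 - (Z + Z)*(Z + Z) = 3 - 2*Z*2*Z = 3 - 4*Z²)
n(q, V) = -97 - q (n(q, V) = -q + (3 - 4*(-5)²) = -q + (3 - 4*25) = -q + (3 - 100) = -q - 97 = -97 - q)
y(o) = -6 + 3*o² + 66*o (y(o) = -6 + 3*((o² + 21*o) + o) = -6 + 3*(o² + 22*o) = -6 + (3*o² + 66*o) = -6 + 3*o² + 66*o)
y(n(-5, -3)) - 1*(-14000) = (-6 + 3*(-97 - 1*(-5))² + 66*(-97 - 1*(-5))) - 1*(-14000) = (-6 + 3*(-97 + 5)² + 66*(-97 + 5)) + 14000 = (-6 + 3*(-92)² + 66*(-92)) + 14000 = (-6 + 3*8464 - 6072) + 14000 = (-6 + 25392 - 6072) + 14000 = 19314 + 14000 = 33314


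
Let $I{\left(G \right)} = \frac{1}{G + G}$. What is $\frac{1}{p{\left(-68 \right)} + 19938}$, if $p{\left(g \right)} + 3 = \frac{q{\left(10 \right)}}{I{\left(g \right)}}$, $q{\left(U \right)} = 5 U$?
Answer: $\frac{1}{13135} \approx 7.6132 \cdot 10^{-5}$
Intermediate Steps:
$I{\left(G \right)} = \frac{1}{2 G}$
$p{\left(g \right)} = -3 + 100 g$ ($p{\left(g \right)} = -3 + \frac{5 \cdot 10}{\frac{1}{2} \frac{1}{g}} = -3 + 50 \cdot 2 g = -3 + 100 g$)
$\frac{1}{p{\left(-68 \right)} + 19938} = \frac{1}{\left(-3 + 100 \left(-68\right)\right) + 19938} = \frac{1}{\left(-3 - 6800\right) + 19938} = \frac{1}{-6803 + 19938} = \frac{1}{13135}$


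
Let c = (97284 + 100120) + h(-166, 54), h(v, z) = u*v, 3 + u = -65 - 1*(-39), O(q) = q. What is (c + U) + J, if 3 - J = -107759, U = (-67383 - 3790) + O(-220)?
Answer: 238587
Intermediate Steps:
u = -29 (u = -3 + (-65 - 1*(-39)) = -3 + (-65 + 39) = -3 - 26 = -29)
h(v, z) = -29*v
U = -71393 (U = (-67383 - 3790) - 220 = -71173 - 220 = -71393)
J = 107762 (J = 3 - 1*(-107759) = 3 + 107759 = 107762)
c = 202218 (c = (97284 + 100120) - 29*(-166) = 197404 + 4814 = 202218)
(c + U) + J = (202218 - 71393) + 107762 = 130825 + 107762 = 238587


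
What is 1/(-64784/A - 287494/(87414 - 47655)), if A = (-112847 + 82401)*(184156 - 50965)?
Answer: -26871340057029/194303980738138 ≈ -0.13830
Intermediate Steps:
A = -4055133186 (A = -30446*133191 = -4055133186)
1/(-64784/A - 287494/(87414 - 47655)) = 1/(-64784/(-4055133186) - 287494/(87414 - 47655)) = 1/(-64784*(-1/4055133186) - 287494/39759) = 1/(32392/2027566593 - 287494*1/39759) = 1/(32392/2027566593 - 287494/39759) = 1/(-194303980738138/26871340057029) = -26871340057029/194303980738138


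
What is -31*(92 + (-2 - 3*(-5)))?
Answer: -3255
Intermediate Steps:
-31*(92 + (-2 - 3*(-5))) = -31*(92 + (-2 + 15)) = -31*(92 + 13) = -31*105 = -3255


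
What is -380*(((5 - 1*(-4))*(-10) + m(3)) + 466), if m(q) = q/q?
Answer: -143260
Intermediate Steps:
m(q) = 1
-380*(((5 - 1*(-4))*(-10) + m(3)) + 466) = -380*(((5 - 1*(-4))*(-10) + 1) + 466) = -380*(((5 + 4)*(-10) + 1) + 466) = -380*((9*(-10) + 1) + 466) = -380*((-90 + 1) + 466) = -380*(-89 + 466) = -380*377 = -143260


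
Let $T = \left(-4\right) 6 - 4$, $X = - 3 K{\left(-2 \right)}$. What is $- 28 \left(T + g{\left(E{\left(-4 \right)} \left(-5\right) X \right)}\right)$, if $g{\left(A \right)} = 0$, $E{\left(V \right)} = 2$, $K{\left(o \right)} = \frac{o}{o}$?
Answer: $784$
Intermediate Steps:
$K{\left(o \right)} = 1$
$X = -3$ ($X = \left(-3\right) 1 = -3$)
$T = -28$ ($T = -24 - 4 = -28$)
$- 28 \left(T + g{\left(E{\left(-4 \right)} \left(-5\right) X \right)}\right) = - 28 \left(-28 + 0\right) = \left(-28\right) \left(-28\right) = 784$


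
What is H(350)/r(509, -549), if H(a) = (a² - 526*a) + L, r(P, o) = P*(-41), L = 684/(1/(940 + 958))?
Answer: -1236632/20869 ≈ -59.257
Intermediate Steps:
L = 1298232 (L = 684/(1/1898) = 684*1898 = 1298232)
r(P, o) = -41*P
H(a) = 1298232 + a² - 526*a (H(a) = (a² - 526*a) + 1298232 = 1298232 + a² - 526*a)
H(350)/r(509, -549) = (1298232 + 350² - 526*350)/((-41*509)) = (1298232 + 122500 - 184100)/(-20869) = 1236632*(-1/20869) = -1236632/20869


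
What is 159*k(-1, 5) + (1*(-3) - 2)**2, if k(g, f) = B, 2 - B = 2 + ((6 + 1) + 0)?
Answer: -1088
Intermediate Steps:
B = -7 (B = 2 - (2 + ((6 + 1) + 0)) = 2 - (2 + (7 + 0)) = 2 - (2 + 7) = 2 - 1*9 = 2 - 9 = -7)
k(g, f) = -7
159*k(-1, 5) + (1*(-3) - 2)**2 = 159*(-7) + (1*(-3) - 2)**2 = -1113 + (-3 - 2)**2 = -1113 + (-5)**2 = -1113 + 25 = -1088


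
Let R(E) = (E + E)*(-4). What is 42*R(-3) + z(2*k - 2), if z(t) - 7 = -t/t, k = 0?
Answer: 1014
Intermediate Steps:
R(E) = -8*E (R(E) = (2*E)*(-4) = -8*E)
z(t) = 6 (z(t) = 7 - t/t = 7 - 1*1 = 7 - 1 = 6)
42*R(-3) + z(2*k - 2) = 42*(-8*(-3)) + 6 = 42*24 + 6 = 1008 + 6 = 1014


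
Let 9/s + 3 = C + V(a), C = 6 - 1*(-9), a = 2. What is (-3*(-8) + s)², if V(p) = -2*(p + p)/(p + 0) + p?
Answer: 62001/100 ≈ 620.01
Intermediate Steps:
C = 15 (C = 6 + 9 = 15)
V(p) = -4 + p (V(p) = -2*2*p/p + p = -2*2 + p = -4 + p)
s = 9/10 (s = 9/(-3 + (15 + (-4 + 2))) = 9/(-3 + (15 - 2)) = 9/(-3 + 13) = 9/10 ≈ 0.90000)
(-3*(-8) + s)² = (-3*(-8) + 9/10)² = (24 + 9/10)² = (249/10)² = 62001/100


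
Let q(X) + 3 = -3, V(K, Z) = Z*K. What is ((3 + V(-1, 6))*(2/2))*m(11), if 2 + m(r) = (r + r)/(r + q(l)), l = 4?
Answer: -36/5 ≈ -7.2000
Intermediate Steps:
V(K, Z) = K*Z
q(X) = -6 (q(X) = -3 - 3 = -6)
m(r) = -2 + 2*r/(-6 + r) (m(r) = -2 + (r + r)/(r - 6) = -2 + (2*r)/(-6 + r) = -2 + 2*r/(-6 + r))
((3 + V(-1, 6))*(2/2))*m(11) = ((3 - 1*6)*(2/2))*(12/(-6 + 11)) = ((3 - 6)*(2*(½)))*(12/5) = (-3*1)*(12*(⅕)) = -3*12/5 = -36/5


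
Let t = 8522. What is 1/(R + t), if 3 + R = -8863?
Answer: -1/344 ≈ -0.0029070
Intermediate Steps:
R = -8866 (R = -3 - 8863 = -8866)
1/(R + t) = 1/(-8866 + 8522) = 1/(-344) = -1/344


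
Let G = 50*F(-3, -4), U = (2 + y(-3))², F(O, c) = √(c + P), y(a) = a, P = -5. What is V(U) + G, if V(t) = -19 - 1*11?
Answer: -30 + 150*I ≈ -30.0 + 150.0*I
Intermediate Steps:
F(O, c) = √(-5 + c) (F(O, c) = √(c - 5) = √(-5 + c))
U = 1 (U = (2 - 3)² = (-1)² = 1)
V(t) = -30 (V(t) = -19 - 11 = -30)
G = 150*I (G = 50*√(-5 - 4) = 50*√(-9) = 50*(3*I) = 150*I ≈ 150.0*I)
V(U) + G = -30 + 150*I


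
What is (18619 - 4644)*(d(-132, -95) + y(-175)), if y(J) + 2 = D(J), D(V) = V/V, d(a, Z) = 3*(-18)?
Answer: -768625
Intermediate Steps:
d(a, Z) = -54
D(V) = 1
y(J) = -1 (y(J) = -2 + 1 = -1)
(18619 - 4644)*(d(-132, -95) + y(-175)) = (18619 - 4644)*(-54 - 1) = 13975*(-55) = -768625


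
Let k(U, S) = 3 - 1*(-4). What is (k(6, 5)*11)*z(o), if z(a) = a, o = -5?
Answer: -385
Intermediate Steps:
k(U, S) = 7 (k(U, S) = 3 + 4 = 7)
(k(6, 5)*11)*z(o) = (7*11)*(-5) = 77*(-5) = -385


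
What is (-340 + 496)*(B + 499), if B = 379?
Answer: 136968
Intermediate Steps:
(-340 + 496)*(B + 499) = (-340 + 496)*(379 + 499) = 156*878 = 136968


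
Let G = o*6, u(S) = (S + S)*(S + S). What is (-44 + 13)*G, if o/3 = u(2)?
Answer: -8928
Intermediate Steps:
u(S) = 4*S**2 (u(S) = (2*S)*(2*S) = 4*S**2)
o = 48 (o = 3*(4*2**2) = 3*(4*4) = 3*16 = 48)
G = 288 (G = 48*6 = 288)
(-44 + 13)*G = (-44 + 13)*288 = -31*288 = -8928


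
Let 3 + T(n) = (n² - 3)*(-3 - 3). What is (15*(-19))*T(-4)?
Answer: 23085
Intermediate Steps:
T(n) = 15 - 6*n² (T(n) = -3 + (n² - 3)*(-3 - 3) = -3 + (-3 + n²)*(-6) = -3 + (18 - 6*n²) = 15 - 6*n²)
(15*(-19))*T(-4) = (15*(-19))*(15 - 6*(-4)²) = -285*(15 - 6*16) = -285*(15 - 96) = -285*(-81) = 23085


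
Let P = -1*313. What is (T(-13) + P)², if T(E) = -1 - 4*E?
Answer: 68644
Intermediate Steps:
P = -313
(T(-13) + P)² = ((-1 - 4*(-13)) - 313)² = ((-1 + 52) - 313)² = (51 - 313)² = (-262)² = 68644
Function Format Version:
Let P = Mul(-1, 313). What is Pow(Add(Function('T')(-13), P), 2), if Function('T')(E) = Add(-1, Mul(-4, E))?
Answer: 68644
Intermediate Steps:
P = -313
Pow(Add(Function('T')(-13), P), 2) = Pow(Add(Add(-1, Mul(-4, -13)), -313), 2) = Pow(Add(Add(-1, 52), -313), 2) = Pow(Add(51, -313), 2) = Pow(-262, 2) = 68644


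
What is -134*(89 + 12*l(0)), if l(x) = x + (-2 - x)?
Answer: -8710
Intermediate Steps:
l(x) = -2
-134*(89 + 12*l(0)) = -134*(89 + 12*(-2)) = -134*(89 - 24) = -134*65 = -8710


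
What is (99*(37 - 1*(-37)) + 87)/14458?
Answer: 7413/14458 ≈ 0.51273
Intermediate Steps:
(99*(37 - 1*(-37)) + 87)/14458 = (99*(37 + 37) + 87)*(1/14458) = (99*74 + 87)*(1/14458) = (7326 + 87)*(1/14458) = 7413*(1/14458) = 7413/14458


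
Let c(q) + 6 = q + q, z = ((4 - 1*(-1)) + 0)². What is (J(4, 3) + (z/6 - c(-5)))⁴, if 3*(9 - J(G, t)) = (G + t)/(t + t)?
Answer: 4499860561/6561 ≈ 6.8585e+5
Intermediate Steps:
J(G, t) = 9 - (G + t)/(6*t) (J(G, t) = 9 - (G + t)/(3*(t + t)) = 9 - (G + t)/(3*(2*t)) = 9 - (G + t)*1/(2*t)/3 = 9 - (G + t)/(6*t))
z = 25 (z = ((4 + 1) + 0)² = (5 + 0)² = 5² = 25)
c(q) = -6 + 2*q (c(q) = -6 + (q + q) = -6 + 2*q)
(J(4, 3) + (z/6 - c(-5)))⁴ = ((⅙)*(-1*4 + 53*3)/3 + (25/6 - (-6 + 2*(-5))))⁴ = ((⅙)*(⅓)*(-4 + 159) + (25*(⅙) - (-6 - 10)))⁴ = ((⅙)*(⅓)*155 + (25/6 - 1*(-16)))⁴ = (155/18 + (25/6 + 16))⁴ = (155/18 + 121/6)⁴ = (259/9)⁴ = 4499860561/6561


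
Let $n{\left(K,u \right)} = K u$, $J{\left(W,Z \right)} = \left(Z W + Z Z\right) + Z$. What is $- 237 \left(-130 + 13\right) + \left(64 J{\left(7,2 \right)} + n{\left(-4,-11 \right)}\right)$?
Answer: $29053$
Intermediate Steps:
$J{\left(W,Z \right)} = Z + Z^{2} + W Z$ ($J{\left(W,Z \right)} = \left(W Z + Z^{2}\right) + Z = \left(Z^{2} + W Z\right) + Z = Z + Z^{2} + W Z$)
$- 237 \left(-130 + 13\right) + \left(64 J{\left(7,2 \right)} + n{\left(-4,-11 \right)}\right) = - 237 \left(-130 + 13\right) - \left(-44 - 64 \cdot 2 \left(1 + 7 + 2\right)\right) = \left(-237\right) \left(-117\right) + \left(64 \cdot 2 \cdot 10 + 44\right) = 27729 + \left(64 \cdot 20 + 44\right) = 27729 + \left(1280 + 44\right) = 27729 + 1324 = 29053$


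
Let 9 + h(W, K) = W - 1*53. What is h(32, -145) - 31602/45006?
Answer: -230297/7501 ≈ -30.702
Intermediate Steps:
h(W, K) = -62 + W (h(W, K) = -9 + (W - 1*53) = -9 + (W - 53) = -9 + (-53 + W) = -62 + W)
h(32, -145) - 31602/45006 = (-62 + 32) - 31602/45006 = -30 - 31602*1/45006 = -30 - 5267/7501 = -230297/7501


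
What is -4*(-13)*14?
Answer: 728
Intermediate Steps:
-4*(-13)*14 = 52*14 = 728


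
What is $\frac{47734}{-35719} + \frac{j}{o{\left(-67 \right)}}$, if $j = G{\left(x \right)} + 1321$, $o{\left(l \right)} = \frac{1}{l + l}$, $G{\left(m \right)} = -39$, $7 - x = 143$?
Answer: $- \frac{6136143306}{35719} \approx -1.7179 \cdot 10^{5}$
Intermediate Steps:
$x = -136$ ($x = 7 - 143 = -136$)
$o{\left(l \right)} = \frac{1}{2 l}$
$j = 1282$ ($j = -39 + 1321 = 1282$)
$\frac{47734}{-35719} + \frac{j}{o{\left(-67 \right)}} = \frac{47734}{-35719} + \frac{1282}{\frac{1}{2} \frac{1}{-67}} = 47734 \left(- \frac{1}{35719}\right) + \frac{1282}{\frac{1}{2} \left(- \frac{1}{67}\right)} = - \frac{47734}{35719} + \frac{1282}{- \frac{1}{134}} = - \frac{47734}{35719} + 1282 \left(-134\right) = - \frac{47734}{35719} - 171788 = - \frac{6136143306}{35719}$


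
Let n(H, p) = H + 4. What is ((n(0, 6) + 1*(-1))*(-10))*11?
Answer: -330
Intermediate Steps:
n(H, p) = 4 + H
((n(0, 6) + 1*(-1))*(-10))*11 = (((4 + 0) + 1*(-1))*(-10))*11 = ((4 - 1)*(-10))*11 = (3*(-10))*11 = -30*11 = -330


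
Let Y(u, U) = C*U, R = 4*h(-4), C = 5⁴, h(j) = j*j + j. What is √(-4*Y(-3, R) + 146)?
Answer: 7*I*√2446 ≈ 346.2*I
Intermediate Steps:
h(j) = j + j² (h(j) = j² + j = j + j²)
C = 625
R = 48 (R = 4*(-4*(1 - 4)) = 4*(-4*(-3)) = 4*12 = 48)
Y(u, U) = 625*U
√(-4*Y(-3, R) + 146) = √(-2500*48 + 146) = √(-4*30000 + 146) = √(-120000 + 146) = √(-119854) = 7*I*√2446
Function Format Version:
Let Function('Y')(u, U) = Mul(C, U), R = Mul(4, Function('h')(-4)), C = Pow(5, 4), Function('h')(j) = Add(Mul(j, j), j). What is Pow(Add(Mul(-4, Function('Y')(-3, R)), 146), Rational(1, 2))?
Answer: Mul(7, I, Pow(2446, Rational(1, 2))) ≈ Mul(346.20, I)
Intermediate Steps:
Function('h')(j) = Add(j, Pow(j, 2)) (Function('h')(j) = Add(Pow(j, 2), j) = Add(j, Pow(j, 2)))
C = 625
R = 48 (R = Mul(4, Mul(-4, Add(1, -4))) = Mul(4, Mul(-4, -3)) = Mul(4, 12) = 48)
Function('Y')(u, U) = Mul(625, U)
Pow(Add(Mul(-4, Function('Y')(-3, R)), 146), Rational(1, 2)) = Pow(Add(Mul(-4, Mul(625, 48)), 146), Rational(1, 2)) = Pow(Add(Mul(-4, 30000), 146), Rational(1, 2)) = Pow(Add(-120000, 146), Rational(1, 2)) = Pow(-119854, Rational(1, 2)) = Mul(7, I, Pow(2446, Rational(1, 2)))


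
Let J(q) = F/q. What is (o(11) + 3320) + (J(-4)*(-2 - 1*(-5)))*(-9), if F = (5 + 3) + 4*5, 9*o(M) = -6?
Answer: 10525/3 ≈ 3508.3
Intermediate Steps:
o(M) = -2/3 (o(M) = (1/9)*(-6) = -2/3)
F = 28 (F = 8 + 20 = 28)
J(q) = 28/q
(o(11) + 3320) + (J(-4)*(-2 - 1*(-5)))*(-9) = (-2/3 + 3320) + ((28/(-4))*(-2 - 1*(-5)))*(-9) = 9958/3 + ((28*(-1/4))*(-2 + 5))*(-9) = 9958/3 - 7*3*(-9) = 9958/3 - 21*(-9) = 9958/3 + 189 = 10525/3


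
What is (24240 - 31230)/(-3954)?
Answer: 1165/659 ≈ 1.7678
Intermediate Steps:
(24240 - 31230)/(-3954) = -6990*(-1/3954) = 1165/659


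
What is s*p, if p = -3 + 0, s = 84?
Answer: -252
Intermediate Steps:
p = -3
s*p = 84*(-3) = -252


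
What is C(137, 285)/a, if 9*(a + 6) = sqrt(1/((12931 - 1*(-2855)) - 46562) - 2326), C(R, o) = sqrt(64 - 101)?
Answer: 138492*sqrt(37)/(sqrt(550774813038) + 830952*I) ≈ 0.50368 - 0.56395*I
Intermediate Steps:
C(R, o) = I*sqrt(37) (C(R, o) = sqrt(-37) = I*sqrt(37))
a = -6 + I*sqrt(550774813038)/138492 (a = -6 + sqrt(1/((12931 - 1*(-2855)) - 46562) - 2326)/9 = -6 + sqrt(1/((12931 + 2855) - 46562) - 2326)/9 = -6 + sqrt(1/(15786 - 46562) - 2326)/9 = -6 + sqrt(1/(-30776) - 2326)/9 = -6 + sqrt(-1/30776 - 2326)/9 = -6 + sqrt(-71584977/30776)/9 = -6 + (I*sqrt(550774813038)/15388)/9 = -6 + I*sqrt(550774813038)/138492 ≈ -6.0 + 5.3587*I)
C(137, 285)/a = (I*sqrt(37))/(-6 + I*sqrt(550774813038)/138492) = I*sqrt(37)/(-6 + I*sqrt(550774813038)/138492)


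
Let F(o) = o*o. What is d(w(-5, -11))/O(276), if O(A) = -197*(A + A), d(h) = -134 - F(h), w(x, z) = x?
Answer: 53/36248 ≈ 0.0014622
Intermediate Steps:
F(o) = o**2
d(h) = -134 - h**2
O(A) = -394*A
d(w(-5, -11))/O(276) = (-134 - 1*(-5)**2)/((-394*276)) = (-134 - 1*25)/(-108744) = (-134 - 25)*(-1/108744) = -159*(-1/108744) = 53/36248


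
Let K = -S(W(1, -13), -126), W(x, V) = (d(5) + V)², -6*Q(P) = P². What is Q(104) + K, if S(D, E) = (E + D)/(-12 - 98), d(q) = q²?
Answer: -297413/165 ≈ -1802.5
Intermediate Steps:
Q(P) = -P²/6
W(x, V) = (25 + V)² (W(x, V) = (5² + V)² = (25 + V)²)
S(D, E) = -D/110 - E/110 (S(D, E) = (D + E)/(-110) = (D + E)*(-1/110) = -D/110 - E/110)
K = 9/55 (K = -(-(25 - 13)²/110 - 1/110*(-126)) = -(-1/110*12² + 63/55) = -(-1/110*144 + 63/55) = -(-72/55 + 63/55) = -1*(-9/55) = 9/55 ≈ 0.16364)
Q(104) + K = -⅙*104² + 9/55 = -⅙*10816 + 9/55 = -5408/3 + 9/55 = -297413/165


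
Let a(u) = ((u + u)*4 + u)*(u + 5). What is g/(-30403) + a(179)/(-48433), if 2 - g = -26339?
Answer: -10287952525/1472508499 ≈ -6.9867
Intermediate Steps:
g = 26341 (g = 2 - 1*(-26339) = 2 + 26339 = 26341)
a(u) = 9*u*(5 + u) (a(u) = ((2*u)*4 + u)*(5 + u) = (8*u + u)*(5 + u) = (9*u)*(5 + u) = 9*u*(5 + u))
g/(-30403) + a(179)/(-48433) = 26341/(-30403) + (9*179*(5 + 179))/(-48433) = 26341*(-1/30403) + (9*179*184)*(-1/48433) = -26341/30403 + 296424*(-1/48433) = -26341/30403 - 296424/48433 = -10287952525/1472508499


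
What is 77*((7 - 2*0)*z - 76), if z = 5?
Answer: -3157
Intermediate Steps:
77*((7 - 2*0)*z - 76) = 77*((7 - 2*0)*5 - 76) = 77*((7 + 0)*5 - 76) = 77*(7*5 - 76) = 77*(35 - 76) = 77*(-41) = -3157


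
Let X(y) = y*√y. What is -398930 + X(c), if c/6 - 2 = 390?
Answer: -398930 + 65856*√3 ≈ -2.8486e+5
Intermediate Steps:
c = 2352 (c = 12 + 6*390 = 12 + 2340 = 2352)
X(y) = y^(3/2)
-398930 + X(c) = -398930 + 2352^(3/2) = -398930 + 65856*√3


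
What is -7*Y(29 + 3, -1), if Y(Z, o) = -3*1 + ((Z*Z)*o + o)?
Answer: 7196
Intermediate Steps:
Y(Z, o) = -3 + o + o*Z² (Y(Z, o) = -3 + (Z²*o + o) = -3 + (o*Z² + o) = -3 + (o + o*Z²) = -3 + o + o*Z²)
-7*Y(29 + 3, -1) = -7*(-3 - 1 - (29 + 3)²) = -7*(-3 - 1 - 1*32²) = -7*(-3 - 1 - 1*1024) = -7*(-3 - 1 - 1024) = -7*(-1028) = 7196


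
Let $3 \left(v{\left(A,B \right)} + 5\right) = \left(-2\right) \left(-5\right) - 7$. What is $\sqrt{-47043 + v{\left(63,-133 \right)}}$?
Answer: $i \sqrt{47047} \approx 216.9 i$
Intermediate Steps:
$v{\left(A,B \right)} = -4$ ($v{\left(A,B \right)} = -5 + \frac{\left(-2\right) \left(-5\right) - 7}{3} = -5 + \frac{10 - 7}{3} = -5 + \frac{1}{3} \cdot 3 = -5 + 1 = -4$)
$\sqrt{-47043 + v{\left(63,-133 \right)}} = \sqrt{-47043 - 4} = \sqrt{-47047} = i \sqrt{47047}$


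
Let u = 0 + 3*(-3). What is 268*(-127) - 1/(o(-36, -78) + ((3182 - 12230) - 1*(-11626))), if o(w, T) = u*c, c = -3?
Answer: -88663781/2605 ≈ -34036.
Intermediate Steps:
u = -9 (u = 0 - 9 = -9)
o(w, T) = 27 (o(w, T) = -9*(-3) = 27)
268*(-127) - 1/(o(-36, -78) + ((3182 - 12230) - 1*(-11626))) = 268*(-127) - 1/(27 + ((3182 - 12230) - 1*(-11626))) = -34036 - 1/(27 + (-9048 + 11626)) = -34036 - 1/(27 + 2578) = -34036 - 1/2605 = -88663781/2605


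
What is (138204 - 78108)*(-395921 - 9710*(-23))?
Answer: -10372028736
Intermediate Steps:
(138204 - 78108)*(-395921 - 9710*(-23)) = 60096*(-395921 + 223330) = 60096*(-172591) = -10372028736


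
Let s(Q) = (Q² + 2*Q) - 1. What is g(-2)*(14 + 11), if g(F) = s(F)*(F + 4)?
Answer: -50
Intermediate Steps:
s(Q) = -1 + Q² + 2*Q
g(F) = (4 + F)*(-1 + F² + 2*F) (g(F) = (-1 + F² + 2*F)*(F + 4) = (-1 + F² + 2*F)*(4 + F) = (4 + F)*(-1 + F² + 2*F))
g(-2)*(14 + 11) = ((4 - 2)*(-1 + (-2)² + 2*(-2)))*(14 + 11) = (2*(-1 + 4 - 4))*25 = (2*(-1))*25 = -2*25 = -50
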